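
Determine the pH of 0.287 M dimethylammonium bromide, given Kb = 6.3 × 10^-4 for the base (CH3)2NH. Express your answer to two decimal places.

pH = 5.67

(CH3)2NH2+ is the conjugate acid of the weak base (CH3)2NH.
Ka = Kw/Kb = 1.0×10^-14 / 6.3 × 10^-4 = 1.59 × 10^-11
From the ICE table, Ka = x²/(0.287 − x) = 1.59 × 10^-11.
Since Ka ≪ C₀, x ≈ √(Ka·C₀) = 2.14 × 10^-6 M.
pH = −log(2.14 × 10^-6) = 5.67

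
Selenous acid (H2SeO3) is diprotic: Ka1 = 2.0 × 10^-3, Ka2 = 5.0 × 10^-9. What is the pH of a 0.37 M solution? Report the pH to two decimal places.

Ka1 ≫ Ka2, so treat the first dissociation as the only significant source of H+.
Ka1 = x²/(0.37 − x) = 2.0 × 10^-3
Solving the quadratic: x = (−Ka1 + √(Ka1² + 4·Ka1·C₀))/2 = 2.62 × 10^-2 M
pH = −log(2.62 × 10^-2) = 1.58

pH = 1.58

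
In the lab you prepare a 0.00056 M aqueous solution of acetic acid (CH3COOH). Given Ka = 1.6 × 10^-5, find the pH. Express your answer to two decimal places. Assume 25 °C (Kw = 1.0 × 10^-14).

pH = 4.06

CH3COOH ⇌ CH3COO- + H+
From the ICE table, Ka = [H+]²/(0.00056 − [H+]) = 1.6 × 10^-5.
Here C₀/Ka ≈ 35, so the small-[H+] approximation fails. Use the quadratic:
[H+] = [−1.6e-05 + √(1.6e-05² + 3.58e-08)]/2 = 8.70 × 10^-5 M
pH = −log[H+] = −log(8.70 × 10^-5) = 4.06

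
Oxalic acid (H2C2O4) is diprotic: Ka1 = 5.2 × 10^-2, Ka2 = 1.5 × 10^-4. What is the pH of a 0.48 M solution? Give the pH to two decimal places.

Ka1 ≫ Ka2, so treat the first dissociation as the only significant source of H+.
Ka1 = x²/(0.48 − x) = 5.2 × 10^-2
Solving the quadratic: x = (−Ka1 + √(Ka1² + 4·Ka1·C₀))/2 = 1.34 × 10^-1 M
pH = −log(1.34 × 10^-1) = 0.87

pH = 0.87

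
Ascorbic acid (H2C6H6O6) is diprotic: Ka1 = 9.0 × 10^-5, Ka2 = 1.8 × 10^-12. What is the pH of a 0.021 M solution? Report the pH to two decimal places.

pH = 2.88

Ka1 ≫ Ka2, so treat the first dissociation as the only significant source of H+.
Ka1 = x²/(0.021 − x) = 9.0 × 10^-5
Solving the quadratic: x = (−Ka1 + √(Ka1² + 4·Ka1·C₀))/2 = 1.33 × 10^-3 M
pH = −log(1.33 × 10^-3) = 2.88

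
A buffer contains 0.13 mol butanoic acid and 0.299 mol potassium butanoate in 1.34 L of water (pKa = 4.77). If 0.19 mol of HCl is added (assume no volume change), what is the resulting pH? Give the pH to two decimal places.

pH = 4.30

Added H+ converts CH3(CH2)2COO- to CH3(CH2)2COOH: CH3(CH2)2COOH → 0.32 mol, CH3(CH2)2COO- → 0.109 mol.
Henderson–Hasselbalch with mole ratio 0.109/0.32: pH = 4.77 + (-0.468)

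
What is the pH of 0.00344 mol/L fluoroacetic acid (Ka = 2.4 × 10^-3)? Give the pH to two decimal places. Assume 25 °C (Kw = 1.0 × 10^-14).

pH = 2.72

FCH2COOH ⇌ FCH2COO- + H+
Ka = [H+]²/(0.00344 − [H+]) = 2.4 × 10^-3
[H+] is not negligible relative to C₀; solve [H+]² + 0.0024·[H+] − 8.26e-06 = 0.
[H+] = (−Ka + √(Ka² + 4·Ka·C₀))/2 = 1.91 × 10^-3 M
pH = −log[H+] = −log(1.91 × 10^-3) = 2.72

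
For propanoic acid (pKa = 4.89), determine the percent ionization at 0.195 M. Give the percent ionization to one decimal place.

CH3CH2COOH ⇌ CH3CH2COO- + H+; let x = [H+] at equilibrium.
Ka = 10^(−4.89) = 1.29 × 10^-5
x ≈ √(Ka·C₀) = √(1.29 × 10^-5 × 0.195) = 1.59 × 10^-3 M
% ionization = x/C₀ × 100% = 1.59 × 10^-3/0.195 × 100% = 0.8%

0.8%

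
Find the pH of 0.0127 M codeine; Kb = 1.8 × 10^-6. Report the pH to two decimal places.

C18H21NO3 + H2O ⇌ C18H22NO3+ + OH-
From the ICE table, Kb = [OH-]²/(0.0127 − [OH-]) = 1.8 × 10^-6.
Since Kb ≪ C₀, [OH-] ≈ √(Kb·C₀) = 1.51 × 10^-4 M.
pOH = 3.82, so pH = 14.00 − pOH = 10.18

pH = 10.18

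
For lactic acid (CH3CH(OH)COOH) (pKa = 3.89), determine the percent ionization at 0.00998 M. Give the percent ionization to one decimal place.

10.7%

CH3CH(OH)COOH ⇌ CH3CH(OH)COO- + H+; let x = [H+] at equilibrium.
Ka = 10^(−3.89) = 1.29 × 10^-4
Ka = x²/(C₀ − x); solving the quadratic gives x = 1.07 × 10^-3 M.
% ionization = x/C₀ × 100% = 1.07 × 10^-3/0.00998 × 100% = 10.7%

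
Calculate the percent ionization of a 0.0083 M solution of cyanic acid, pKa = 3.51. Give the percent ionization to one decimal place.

17.5%

HOCN ⇌ OCN- + H+; let x = [H+] at equilibrium.
Ka = 10^(−3.51) = 3.09 × 10^-4
Ka = x²/(C₀ − x); solving the quadratic gives x = 1.45 × 10^-3 M.
% ionization = x/C₀ × 100% = 1.45 × 10^-3/0.0083 × 100% = 17.5%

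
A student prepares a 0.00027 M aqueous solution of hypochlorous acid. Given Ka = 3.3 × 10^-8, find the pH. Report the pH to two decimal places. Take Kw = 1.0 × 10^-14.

HOCl ⇌ OCl- + H+
From the ICE table, Ka = [H+]²/(0.00027 − [H+]) = 3.3 × 10^-8.
Assume [H+] ≪ 0.00027: [H+] ≈ √(3.3 × 10^-8 × 0.00027) = 2.98 × 10^-6 M
([H+]/C₀ = 1.1% < 5%, so the approximation holds.)
pH = −log[H+] = −log(2.98 × 10^-6) = 5.53

pH = 5.53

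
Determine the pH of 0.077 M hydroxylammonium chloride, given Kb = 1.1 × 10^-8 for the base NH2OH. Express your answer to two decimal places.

NH3OH+ is the conjugate acid of the weak base NH2OH.
Ka = Kw/Kb = 1.0×10^-14 / 1.1 × 10^-8 = 9.09 × 10^-7
From the ICE table, Ka = [H+]²/(0.077 − [H+]) = 9.09 × 10^-7.
Assume [H+] ≪ 0.077: [H+] ≈ √(9.09 × 10^-7 × 0.077) = 2.65 × 10^-4 M
pH = −log[H+] = −log(2.65 × 10^-4) = 3.58

pH = 3.58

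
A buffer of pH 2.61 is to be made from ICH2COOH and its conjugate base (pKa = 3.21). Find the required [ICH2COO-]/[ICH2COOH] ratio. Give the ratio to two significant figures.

ratio = 0.25

pH = pKa + log(r) ⇒ log(r) = 2.61 − 3.21 = -0.60
r = [ICH2COO-]/[ICH2COOH] = 10^(-0.60) = 0.251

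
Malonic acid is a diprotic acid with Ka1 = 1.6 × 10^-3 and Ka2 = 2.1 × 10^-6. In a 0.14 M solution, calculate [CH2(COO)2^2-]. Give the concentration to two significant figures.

First ionization gives [H+] ≈ [CH2(COOH)COO-] = 1.42 × 10^-2 M.
Second step: Ka2 = [H+][CH2(COO)2^2-]/[CH2(COOH)COO-] ≈ [CH2(COO)2^2-] (since [H+] ≈ [CH2(COOH)COO-]).
So [CH2(COO)2^2-] ≈ Ka2.

2.1 × 10^-6 M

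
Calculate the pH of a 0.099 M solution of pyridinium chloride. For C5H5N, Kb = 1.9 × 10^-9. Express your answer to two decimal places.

pH = 3.14

C5H5NH+ is the conjugate acid of the weak base C5H5N.
Ka = Kw/Kb = 1.0×10^-14 / 1.9 × 10^-9 = 5.26 × 10^-6
Let x = [H+] at equilibrium. Ka = x²/(0.099 − x).
Neglecting x in the denominator: x = √(5.26 × 10^-6 × 0.099) = 7.22 × 10^-4 M
(x/C₀ = 0.73% < 5%, so the approximation holds.)
pH = −log[H+] = −log(7.22 × 10^-4) = 3.14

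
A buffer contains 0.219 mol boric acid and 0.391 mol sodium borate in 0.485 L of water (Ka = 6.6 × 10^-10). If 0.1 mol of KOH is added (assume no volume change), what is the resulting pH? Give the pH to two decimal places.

OH- converts B(OH)3 to B(OH)4-: B(OH)3 → 0.119 mol, B(OH)4- → 0.491 mol.
pKa = −log(6.6 × 10^-10) = 9.180
pH = pKa + log(n_B(OH)4-/n_B(OH)3) = 9.180 + log(0.491/0.119) = 9.180 + (+0.616)

pH = 9.80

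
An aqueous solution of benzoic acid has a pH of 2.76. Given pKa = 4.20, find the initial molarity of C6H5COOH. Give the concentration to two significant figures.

C₀ = 5.0 × 10^-2 M

[H+] = 10^(-2.76) = 1.74 × 10^-3 M = x
Ka = 10^(−4.20) = 6.31 × 10^-5
Ka = x²/(C₀ − x) ⇒ C₀ = x + x²/Ka
C₀ = 1.74 × 10^-3 + (1.74 × 10^-3)²/(6.31 × 10^-5) = 4.97 × 10^-2 M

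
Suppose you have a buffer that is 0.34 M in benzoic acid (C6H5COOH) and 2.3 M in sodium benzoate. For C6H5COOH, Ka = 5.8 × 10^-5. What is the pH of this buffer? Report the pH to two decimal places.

pH = 5.07

pKa = −log(5.8 × 10^-5) = 4.237
Using pH = pKa + log([base]/[acid]) with [base]/[acid] = 2.3/0.34:
pH = 4.237 + (+0.830) = 5.07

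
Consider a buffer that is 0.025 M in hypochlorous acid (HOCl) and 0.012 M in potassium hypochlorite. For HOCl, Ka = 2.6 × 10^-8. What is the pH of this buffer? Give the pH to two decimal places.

pKa = −log(2.6 × 10^-8) = 7.585
Using pH = pKa + log([base]/[acid]) with [base]/[acid] = 0.012/0.025:
pH = 7.585 + (-0.319) = 7.27

pH = 7.27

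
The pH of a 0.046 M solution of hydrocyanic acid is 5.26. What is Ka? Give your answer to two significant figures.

[H+] = 10^(-5.26) = 5.50 × 10^-6 M
At equilibrium [HA] = 0.046 − 5.50 × 10^-6 = 4.60 × 10^-2 M
Ka = [H+][A-]/[HA] = (5.50 × 10^-6)² / 4.60 × 10^-2 = 6.6 × 10^-10

Ka = 6.6 × 10^-10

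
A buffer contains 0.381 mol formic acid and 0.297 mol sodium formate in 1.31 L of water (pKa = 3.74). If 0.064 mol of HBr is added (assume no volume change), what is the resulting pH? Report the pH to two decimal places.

After neutralization: n(HCOOH) = 0.445 mol, n(HCOO-) = 0.233 mol.
Henderson–Hasselbalch with mole ratio 0.233/0.445: pH = 3.74 + (-0.281)

pH = 3.46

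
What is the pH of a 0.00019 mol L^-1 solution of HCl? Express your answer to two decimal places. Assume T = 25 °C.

HCl is a strong acid and dissociates completely, so [H+] = 0.00019 M.
pH = -log(0.00019) = 3.72

pH = 3.72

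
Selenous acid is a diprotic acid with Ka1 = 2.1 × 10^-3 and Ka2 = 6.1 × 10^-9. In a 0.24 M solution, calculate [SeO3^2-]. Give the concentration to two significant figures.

6.1 × 10^-9 M

First ionization gives [H+] ≈ [HSeO3-] = 2.14 × 10^-2 M.
Second step: Ka2 = [H+][SeO3^2-]/[HSeO3-] ≈ [SeO3^2-] (since [H+] ≈ [HSeO3-]).
So [SeO3^2-] ≈ Ka2.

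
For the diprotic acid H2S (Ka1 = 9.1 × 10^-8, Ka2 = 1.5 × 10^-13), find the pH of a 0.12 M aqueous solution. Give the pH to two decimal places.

Since Ka1 ≫ Ka2, the first ionization dominates [H+].
Ka1 = x²/(0.12 − x) = 9.1 × 10^-8
x ≈ √(9.1 × 10^-8 × 0.12) = 1.04 × 10^-4 M
pH = −log(1.04 × 10^-4) = 3.98

pH = 3.98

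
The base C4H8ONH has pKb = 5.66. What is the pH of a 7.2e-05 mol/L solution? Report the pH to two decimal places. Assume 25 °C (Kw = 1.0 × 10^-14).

C4H8ONH + H2O ⇌ C4H8ONH2+ + OH-
Kb = 10^(−5.66) = 2.19 × 10^-6
Let x = [OH-] at equilibrium. Kb = x²/(7.2e-05 − x).
x is not negligible relative to C₀; solve x² + 2.19e-06·x − 1.58e-10 = 0.
x = [−2.19e-06 + √(2.19e-06² + 6.31e-10)]/2 = 1.15 × 10^-5 M
pOH = 4.94, so pH = 14.00 − pOH = 9.06

pH = 9.06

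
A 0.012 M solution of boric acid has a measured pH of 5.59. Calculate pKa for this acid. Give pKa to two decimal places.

[H+] = 10^(-5.59) = 2.57 × 10^-6 M
At equilibrium [HA] = 0.012 − 2.57 × 10^-6 = 1.20 × 10^-2 M
Ka = [H+][A-]/[HA] = (2.57 × 10^-6)² / 1.20 × 10^-2 = 5.50 × 10^-10
pKa = -log(5.50 × 10^-10) = 9.26

pKa = 9.26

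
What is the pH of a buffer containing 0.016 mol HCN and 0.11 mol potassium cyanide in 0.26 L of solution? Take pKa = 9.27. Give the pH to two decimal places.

pH = 10.11

Using pH = pKa + log([base]/[acid]) with [base]/[acid] = 0.11/0.016:
pH = 9.27 + (+0.837) = 10.11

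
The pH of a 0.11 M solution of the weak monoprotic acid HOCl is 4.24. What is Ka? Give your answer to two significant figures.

Ka = 3.0 × 10^-8

[H+] = 10^(-4.24) = 5.75 × 10^-5 M
At equilibrium [HA] = 0.11 − 5.75 × 10^-5 = 1.10 × 10^-1 M
Ka = [H+][A-]/[HA] = (5.75 × 10^-5)² / 1.10 × 10^-1 = 3.0 × 10^-8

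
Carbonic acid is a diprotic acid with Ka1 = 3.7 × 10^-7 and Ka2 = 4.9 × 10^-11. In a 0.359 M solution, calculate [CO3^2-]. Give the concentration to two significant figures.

4.9 × 10^-11 M

First ionization gives [H+] ≈ [HCO3-] = 3.64 × 10^-4 M.
Second step: Ka2 = [H+][CO3^2-]/[HCO3-] ≈ [CO3^2-] (since [H+] ≈ [HCO3-]).
So [CO3^2-] ≈ Ka2.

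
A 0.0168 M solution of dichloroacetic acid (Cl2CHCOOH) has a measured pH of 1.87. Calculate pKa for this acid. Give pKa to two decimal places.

pKa = 1.26

[H+] = 10^(-1.87) = 1.35 × 10^-2 M
At equilibrium [HA] = 0.0168 − 1.35 × 10^-2 = 3.30 × 10^-3 M
Ka = [H+][A-]/[HA] = (1.35 × 10^-2)² / 3.30 × 10^-3 = 5.52 × 10^-2
pKa = -log(5.52 × 10^-2) = 1.26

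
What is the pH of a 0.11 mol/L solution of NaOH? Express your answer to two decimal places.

pH = 13.04

NaOH is a strong base; [OH-] = 0.11 M.
pOH = -log(0.11) = 0.96
pH = 14.00 - 0.96 = 13.04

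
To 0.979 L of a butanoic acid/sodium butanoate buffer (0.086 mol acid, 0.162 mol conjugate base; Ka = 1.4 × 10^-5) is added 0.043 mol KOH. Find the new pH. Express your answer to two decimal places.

pH = 5.53

OH- converts CH3(CH2)2COOH to CH3(CH2)2COO-: CH3(CH2)2COOH → 0.043 mol, CH3(CH2)2COO- → 0.205 mol.
pKa = −log(1.4 × 10^-5) = 4.854
pH = pKa + log([A⁻]/[HA]) = 4.854 + log(0.205/0.043) = 4.854 +0.678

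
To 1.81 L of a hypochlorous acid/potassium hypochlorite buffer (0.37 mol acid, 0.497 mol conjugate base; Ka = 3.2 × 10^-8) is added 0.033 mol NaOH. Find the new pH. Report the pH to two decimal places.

pH = 7.69

OH- converts HOCl to OCl-: HOCl → 0.337 mol, OCl- → 0.53 mol.
pKa = −log(3.2 × 10^-8) = 7.495
pH = pKa + log([A⁻]/[HA]) = 7.495 + log(0.53/0.337) = 7.495 +0.197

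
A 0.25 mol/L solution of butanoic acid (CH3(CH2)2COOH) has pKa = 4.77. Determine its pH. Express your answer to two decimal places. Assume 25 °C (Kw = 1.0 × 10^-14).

pH = 2.69

CH3(CH2)2COOH ⇌ CH3(CH2)2COO- + H+
Ka = 10^(−4.77) = 1.70 × 10^-5
Ka = [H+]²/(0.25 − [H+]) = 1.70 × 10^-5
Neglecting [H+] in the denominator: [H+] = √(1.70 × 10^-5 × 0.25) = 2.06 × 10^-3 M
([H+]/C₀ = 0.82% < 5%, so the approximation holds.)
pH = −log(2.06 × 10^-3) = 2.69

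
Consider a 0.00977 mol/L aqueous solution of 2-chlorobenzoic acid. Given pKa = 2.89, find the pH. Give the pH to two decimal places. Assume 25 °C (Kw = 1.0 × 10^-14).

pH = 2.53

ClC6H4COOH ⇌ ClC6H4COO- + H+
Ka = 10^(−2.89) = 1.29 × 10^-3
Ka = x²/(0.00977 − x) = 1.29 × 10^-3
The 5% rule fails; solving x² + Ka·x − Ka·C₀ = 0 exactly:
x = [−0.00129 + √(0.00129² + 5.04e-05)]/2 = 2.96 × 10^-3 M
pH = −log(2.96 × 10^-3) = 2.53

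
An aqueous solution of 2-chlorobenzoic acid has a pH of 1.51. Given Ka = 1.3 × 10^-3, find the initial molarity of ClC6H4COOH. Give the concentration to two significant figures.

[H+] = 10^(-1.51) = 3.09 × 10^-2 M = x
Ka = x²/(C₀ − x) ⇒ C₀ = x + x²/Ka
C₀ = 3.09 × 10^-2 + (3.09 × 10^-2)²/(1.3 × 10^-3) = 7.65 × 10^-1 M

C₀ = 7.7 × 10^-1 M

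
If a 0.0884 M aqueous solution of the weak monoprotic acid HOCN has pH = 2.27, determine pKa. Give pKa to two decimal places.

pKa = 3.46

[H+] = 10^(-2.27) = 5.37 × 10^-3 M
At equilibrium [HA] = 0.0884 − 5.37 × 10^-3 = 8.30 × 10^-2 M
Ka = [H+][A-]/[HA] = (5.37 × 10^-3)² / 8.30 × 10^-2 = 3.47 × 10^-4
pKa = -log(3.47 × 10^-4) = 3.46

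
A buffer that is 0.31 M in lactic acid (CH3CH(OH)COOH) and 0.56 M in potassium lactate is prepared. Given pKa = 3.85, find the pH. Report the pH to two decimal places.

pH = 4.11

pH = pKa + log([A⁻]/[HA]) = 3.85 + log(0.56/0.31)
pH = 3.85 + (+0.257) = 4.11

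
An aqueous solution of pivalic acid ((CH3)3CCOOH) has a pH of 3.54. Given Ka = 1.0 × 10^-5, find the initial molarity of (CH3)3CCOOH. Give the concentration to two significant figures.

C₀ = 8.6 × 10^-3 M

[H+] = 10^(-3.54) = 2.88 × 10^-4 M = x
Ka = x²/(C₀ − x) ⇒ C₀ = x + x²/Ka
C₀ = 2.88 × 10^-4 + (2.88 × 10^-4)²/(1.0 × 10^-5) = 8.58 × 10^-3 M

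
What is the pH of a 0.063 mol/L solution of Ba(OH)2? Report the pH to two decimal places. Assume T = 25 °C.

Ba(OH)2 is a strong base (each formula unit releases 2 OH-); [OH-] = 0.126 M.
pOH = -log(0.126) = 0.90
pH = 14.00 - 0.90 = 13.10

pH = 13.10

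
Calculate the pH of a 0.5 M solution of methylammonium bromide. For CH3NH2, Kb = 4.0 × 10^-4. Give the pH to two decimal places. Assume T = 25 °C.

pH = 5.45

CH3NH3+ is the conjugate acid of the weak base CH3NH2.
Ka = Kw/Kb = 1.0×10^-14 / 4.0 × 10^-4 = 2.50 × 10^-11
Ka = [H+]²/(0.5 − [H+]) = 2.50 × 10^-11
Assume [H+] ≪ 0.5: [H+] ≈ √(2.50 × 10^-11 × 0.5) = 3.54 × 10^-6 M
Check: 0.00071% ionized — well under 5%, approximation valid.
pH = −log(3.54 × 10^-6) = 5.45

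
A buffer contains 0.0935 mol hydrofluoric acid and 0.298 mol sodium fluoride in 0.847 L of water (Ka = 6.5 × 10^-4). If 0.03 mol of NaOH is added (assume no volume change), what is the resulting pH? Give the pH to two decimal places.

OH- converts HF to F-: HF → 0.0635 mol, F- → 0.328 mol.
pKa = −log(6.5 × 10^-4) = 3.187
pH = pKa + log(n_F-/n_HF) = 3.187 + log(0.328/0.0635) = 3.187 + (+0.713)

pH = 3.90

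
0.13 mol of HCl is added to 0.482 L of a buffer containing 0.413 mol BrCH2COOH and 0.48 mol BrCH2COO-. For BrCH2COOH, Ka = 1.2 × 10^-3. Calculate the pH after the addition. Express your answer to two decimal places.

pH = 2.73

Added H+ converts BrCH2COO- to BrCH2COOH: BrCH2COOH → 0.543 mol, BrCH2COO- → 0.35 mol.
pKa = −log(1.2 × 10^-3) = 2.921
pH = pKa + log([A⁻]/[HA]) = 2.921 + log(0.35/0.543) = 2.921 -0.191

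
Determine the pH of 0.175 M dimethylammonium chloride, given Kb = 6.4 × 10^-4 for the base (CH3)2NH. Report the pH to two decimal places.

pH = 5.78

(CH3)2NH2+ is the conjugate acid of the weak base (CH3)2NH.
Ka = Kw/Kb = 1.0×10^-14 / 6.4 × 10^-4 = 1.56 × 10^-11
From the ICE table, Ka = x²/(0.175 − x) = 1.56 × 10^-11.
Assume x ≪ 0.175: x ≈ √(1.56 × 10^-11 × 0.175) = 1.65 × 10^-6 M
Check: 0.00094% ionized — well under 5%, approximation valid.
pH = −log(1.65 × 10^-6) = 5.78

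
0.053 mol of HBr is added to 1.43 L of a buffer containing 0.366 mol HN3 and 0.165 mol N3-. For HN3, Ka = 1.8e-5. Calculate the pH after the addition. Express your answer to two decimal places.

pH = 4.17

Added H+ converts N3- to HN3: HN3 → 0.419 mol, N3- → 0.112 mol.
pKa = −log(1.8 × 10^-5) = 4.745
pH = pKa + log([A⁻]/[HA]) = 4.745 + log(0.112/0.419) = 4.745 -0.573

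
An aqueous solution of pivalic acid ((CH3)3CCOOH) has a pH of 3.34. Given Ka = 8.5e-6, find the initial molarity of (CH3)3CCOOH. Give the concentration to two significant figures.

[H+] = 10^(-3.34) = 4.57 × 10^-4 M = x
Ka = x²/(C₀ − x) ⇒ C₀ = x + x²/Ka
C₀ = 4.57 × 10^-4 + (4.57 × 10^-4)²/(8.5 × 10^-6) = 2.50 × 10^-2 M

C₀ = 2.5 × 10^-2 M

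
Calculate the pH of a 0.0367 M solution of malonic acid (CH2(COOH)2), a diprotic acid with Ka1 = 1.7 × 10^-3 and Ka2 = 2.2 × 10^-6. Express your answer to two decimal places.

Ka1 ≫ Ka2, so treat the first dissociation as the only significant source of H+.
Ka1 = x²/(0.0367 − x) = 1.7 × 10^-3
Solving the quadratic: x = (−Ka1 + √(Ka1² + 4·Ka1·C₀))/2 = 7.09 × 10^-3 M
pH = −log(7.09 × 10^-3) = 2.15

pH = 2.15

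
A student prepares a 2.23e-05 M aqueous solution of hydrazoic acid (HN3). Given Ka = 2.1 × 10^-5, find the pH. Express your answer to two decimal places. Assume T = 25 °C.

HN3 ⇌ N3- + H+
From the ICE table, Ka = [H+]²/(2.23e-05 − [H+]) = 2.1 × 10^-5.
Here C₀/Ka ≈ 1.06, so the small-[H+] approximation fails. Use the quadratic:
[H+] = [−2.1e-05 + √(2.1e-05² + 1.87e-09)]/2 = 1.36 × 10^-5 M
pH = −log[H+] = −log(1.36 × 10^-5) = 4.87

pH = 4.87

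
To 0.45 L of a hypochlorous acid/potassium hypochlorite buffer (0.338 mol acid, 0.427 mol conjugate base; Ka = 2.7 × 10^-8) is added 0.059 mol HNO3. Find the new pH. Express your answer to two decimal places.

Added H+ converts OCl- to HOCl: HOCl → 0.397 mol, OCl- → 0.368 mol.
pKa = −log(2.7 × 10^-8) = 7.569
pH = pKa + log(n_OCl-/n_HOCl) = 7.569 + log(0.368/0.397) = 7.569 + (-0.033)

pH = 7.54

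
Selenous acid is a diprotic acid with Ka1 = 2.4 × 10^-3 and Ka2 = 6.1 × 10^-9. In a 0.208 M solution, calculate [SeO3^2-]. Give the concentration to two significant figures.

6.1 × 10^-9 M

First ionization gives [H+] ≈ [HSeO3-] = 2.12 × 10^-2 M.
Second step: Ka2 = [H+][SeO3^2-]/[HSeO3-] ≈ [SeO3^2-] (since [H+] ≈ [HSeO3-]).
So [SeO3^2-] ≈ Ka2.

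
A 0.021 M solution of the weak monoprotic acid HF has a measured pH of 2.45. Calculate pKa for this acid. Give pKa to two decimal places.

[H+] = 10^(-2.45) = 3.55 × 10^-3 M
At equilibrium [HA] = 0.021 − 3.55 × 10^-3 = 1.75 × 10^-2 M
Ka = [H+][A-]/[HA] = (3.55 × 10^-3)² / 1.75 × 10^-2 = 7.20 × 10^-4
pKa = -log(7.20 × 10^-4) = 3.14

pKa = 3.14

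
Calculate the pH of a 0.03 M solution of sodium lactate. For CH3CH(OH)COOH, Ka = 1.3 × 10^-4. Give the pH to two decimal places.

CH3CH(OH)COO- is the conjugate base of the weak acid CH3CH(OH)COOH.
Kb = Kw/Ka = 1.0×10^-14 / 1.3 × 10^-4 = 7.69 × 10^-11
From the ICE table, Kb = [OH-]²/(0.03 − [OH-]) = 7.69 × 10^-11.
Since Kb ≪ C₀, [OH-] ≈ √(Kb·C₀) = 1.52 × 10^-6 M.
Check: 0.0051% ionized — well under 5%, approximation valid.
pOH = 5.82, so pH = 14.00 − pOH = 8.18

pH = 8.18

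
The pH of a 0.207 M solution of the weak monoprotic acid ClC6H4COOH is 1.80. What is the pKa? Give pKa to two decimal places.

pKa = 2.88

[H+] = 10^(-1.80) = 1.58 × 10^-2 M
At equilibrium [HA] = 0.207 − 1.58 × 10^-2 = 1.91 × 10^-1 M
Ka = [H+][A-]/[HA] = (1.58 × 10^-2)² / 1.91 × 10^-1 = 1.31 × 10^-3
pKa = -log(1.31 × 10^-3) = 2.88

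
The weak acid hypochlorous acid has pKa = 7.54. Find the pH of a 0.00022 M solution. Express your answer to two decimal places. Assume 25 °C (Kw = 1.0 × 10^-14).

HOCl ⇌ OCl- + H+
Ka = 10^(−7.54) = 2.88 × 10^-8
From the ICE table, Ka = [H+]²/(0.00022 − [H+]) = 2.88 × 10^-8.
Since Ka ≪ C₀, [H+] ≈ √(Ka·C₀) = 2.52 × 10^-6 M.
pH = −log(2.52 × 10^-6) = 5.60

pH = 5.60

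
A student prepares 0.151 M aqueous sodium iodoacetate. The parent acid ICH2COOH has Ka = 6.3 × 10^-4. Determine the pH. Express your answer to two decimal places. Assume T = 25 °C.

pH = 8.19

ICH2COO- is the conjugate base of the weak acid ICH2COOH.
Kb = Kw/Ka = 1.0×10^-14 / 6.3 × 10^-4 = 1.59 × 10^-11
Kb = [OH-]²/(0.151 − [OH-]) = 1.59 × 10^-11
Neglecting [OH-] in the denominator: [OH-] = √(1.59 × 10^-11 × 0.151) = 1.55 × 10^-6 M
pOH = 5.81, so pH = 14.00 − pOH = 8.19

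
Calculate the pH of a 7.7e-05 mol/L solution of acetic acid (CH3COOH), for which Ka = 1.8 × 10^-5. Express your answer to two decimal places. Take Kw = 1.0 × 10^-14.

pH = 4.53

CH3COOH ⇌ CH3COO- + H+
Let x = [H+] at equilibrium. Ka = x²/(7.7e-05 − x).
x is not negligible relative to C₀; solve x² + 1.8e-05·x − 1.39e-09 = 0.
x = [−1.8e-05 + √(1.8e-05² + 5.54e-09)]/2 = 2.93 × 10^-5 M
pH = −log[H+] = −log(2.93 × 10^-5) = 4.53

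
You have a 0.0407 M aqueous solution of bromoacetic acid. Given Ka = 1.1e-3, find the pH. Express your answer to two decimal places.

pH = 2.21

BrCH2COOH ⇌ BrCH2COO- + H+
Ka = [H+]²/(0.0407 − [H+]) = 1.1 × 10^-3
Here C₀/Ka ≈ 37, so the small-[H+] approximation fails. Use the quadratic:
[H+] = [−0.0011 + √(0.0011² + 0.000179)]/2 = 6.16 × 10^-3 M
pH = −log(6.16 × 10^-3) = 2.21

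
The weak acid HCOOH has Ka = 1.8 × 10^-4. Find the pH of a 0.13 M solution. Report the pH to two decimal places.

HCOOH ⇌ HCOO- + H+
Ka = x²/(0.13 − x) = 1.8 × 10^-4
Since Ka ≪ C₀, x ≈ √(Ka·C₀) = 4.84 × 10^-3 M.
(x/C₀ = 3.7% < 5%, so the approximation holds.)
pH = −log(4.84 × 10^-3) = 2.32

pH = 2.32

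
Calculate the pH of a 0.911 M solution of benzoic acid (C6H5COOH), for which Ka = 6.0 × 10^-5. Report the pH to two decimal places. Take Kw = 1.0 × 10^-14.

C6H5COOH ⇌ C6H5COO- + H+
Ka = x²/(0.911 − x) = 6.0 × 10^-5
Assume x ≪ 0.911: x ≈ √(6.0 × 10^-5 × 0.911) = 7.39 × 10^-3 M
pH = −log[H+] = −log(7.39 × 10^-3) = 2.13

pH = 2.13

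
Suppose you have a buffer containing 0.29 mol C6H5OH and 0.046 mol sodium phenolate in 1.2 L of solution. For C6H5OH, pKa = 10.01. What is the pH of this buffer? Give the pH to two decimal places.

Henderson–Hasselbalch: pH = pKa + log([C6H5O-]/[C6H5OH]) = 10.01 + log(0.046/0.29)
pH = 10.01 + (-0.800) = 9.21

pH = 9.21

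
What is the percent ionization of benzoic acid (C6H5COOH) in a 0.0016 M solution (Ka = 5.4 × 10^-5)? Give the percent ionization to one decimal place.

16.8%

C6H5COOH ⇌ C6H5COO- + H+; let x = [H+] at equilibrium.
Solve x² + 5.4e-05x − 8.64e-08 = 0 → x = 2.68 × 10^-4 M
% ionization = x/C₀ × 100% = 2.68 × 10^-4/0.0016 × 100% = 16.8%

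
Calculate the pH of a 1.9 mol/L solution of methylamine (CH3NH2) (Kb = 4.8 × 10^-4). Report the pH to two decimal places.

CH3NH2 + H2O ⇌ CH3NH3+ + OH-
Let x = [OH-] at equilibrium. Kb = x²/(1.9 − x).
Since Kb ≪ C₀, x ≈ √(Kb·C₀) = 3.02 × 10^-2 M.
Check: 1.6% ionized — well under 5%, approximation valid.
pOH = 1.52, so pH = 14.00 − pOH = 12.48

pH = 12.48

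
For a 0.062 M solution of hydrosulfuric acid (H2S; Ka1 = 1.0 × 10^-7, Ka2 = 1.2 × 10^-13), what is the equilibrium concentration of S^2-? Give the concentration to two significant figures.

1.2 × 10^-13 M

First ionization gives [H+] ≈ [HS-] = 7.87 × 10^-5 M.
Second step: Ka2 = [H+][S^2-]/[HS-] ≈ [S^2-] (since [H+] ≈ [HS-]).
So [S^2-] ≈ Ka2.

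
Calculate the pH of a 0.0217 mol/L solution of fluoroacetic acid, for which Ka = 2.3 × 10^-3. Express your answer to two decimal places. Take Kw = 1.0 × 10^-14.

FCH2COOH ⇌ FCH2COO- + H+
From the ICE table, Ka = [H+]²/(0.0217 − [H+]) = 2.3 × 10^-3.
[H+] is not negligible relative to C₀; solve [H+]² + 0.0023·[H+] − 4.99e-05 = 0.
[H+] = [−0.0023 + √(0.0023² + 0.0002)]/2 = 6.01 × 10^-3 M
pH = −log[H+] = −log(6.01 × 10^-3) = 2.22

pH = 2.22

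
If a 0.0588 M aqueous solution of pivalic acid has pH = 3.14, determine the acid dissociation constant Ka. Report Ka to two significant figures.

Ka = 9.0 × 10^-6

[H+] = 10^(-3.14) = 7.24 × 10^-4 M
At equilibrium [HA] = 0.0588 − 7.24 × 10^-4 = 5.81 × 10^-2 M
Ka = [H+][A-]/[HA] = (7.24 × 10^-4)² / 5.81 × 10^-2 = 9.0 × 10^-6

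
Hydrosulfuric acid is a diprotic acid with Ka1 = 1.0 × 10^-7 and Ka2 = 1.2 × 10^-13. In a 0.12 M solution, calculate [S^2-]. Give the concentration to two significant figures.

First ionization gives [H+] ≈ [HS-] = 1.10 × 10^-4 M.
Second step: Ka2 = [H+][S^2-]/[HS-] ≈ [S^2-] (since [H+] ≈ [HS-]).
So [S^2-] ≈ Ka2.

1.2 × 10^-13 M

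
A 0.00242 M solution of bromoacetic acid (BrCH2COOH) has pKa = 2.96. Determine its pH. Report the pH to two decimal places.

BrCH2COOH ⇌ BrCH2COO- + H+
Ka = 10^(−2.96) = 1.10 × 10^-3
Let x = [H+] at equilibrium. Ka = x²/(0.00242 − x).
Here C₀/Ka ≈ 2.2, so the small-x approximation fails. Use the quadratic:
x = (−Ka + √(Ka² + 4·Ka·C₀))/2 = 1.17 × 10^-3 M
pH = −log[H+] = −log(1.17 × 10^-3) = 2.93

pH = 2.93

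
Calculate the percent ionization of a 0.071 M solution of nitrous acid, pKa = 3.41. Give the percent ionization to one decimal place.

HNO2 ⇌ NO2- + H+; let x = [H+] at equilibrium.
Ka = 10^(−3.41) = 3.89 × 10^-4
Ka = x²/(C₀ − x); solving the quadratic gives x = 5.06 × 10^-3 M.
Fraction ionized = 5.06 × 10^-3 / 0.071 = 0.0713 → 7.1%

7.1%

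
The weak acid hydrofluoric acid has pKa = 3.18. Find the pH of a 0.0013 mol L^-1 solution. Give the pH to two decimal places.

HF ⇌ F- + H+
Ka = 10^(−3.18) = 6.61 × 10^-4
Let x = [H+] at equilibrium. Ka = x²/(0.0013 − x).
x is not negligible relative to C₀; solve x² + 0.000661·x − 8.59e-07 = 0.
x = [−0.000661 + √(0.000661² + 3.44e-06)]/2 = 6.54 × 10^-4 M
pH = −log[H+] = −log(6.54 × 10^-4) = 3.18

pH = 3.18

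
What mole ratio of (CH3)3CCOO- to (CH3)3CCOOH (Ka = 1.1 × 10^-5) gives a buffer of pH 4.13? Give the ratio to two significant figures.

ratio = 0.15

pKa = -log(1.1 × 10^-5) = 4.959
pH = pKa + log(r) ⇒ log(r) = 4.13 − 4.959 = -0.829
r = [(CH3)3CCOO-]/[(CH3)3CCOOH] = 10^(-0.829) = 0.148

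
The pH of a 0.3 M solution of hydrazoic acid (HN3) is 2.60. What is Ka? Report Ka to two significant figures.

Ka = 2.1 × 10^-5

[H+] = 10^(-2.60) = 2.51 × 10^-3 M
At equilibrium [HA] = 0.3 − 2.51 × 10^-3 = 2.97 × 10^-1 M
Ka = [H+][A-]/[HA] = (2.51 × 10^-3)² / 2.97 × 10^-1 = 2.1 × 10^-5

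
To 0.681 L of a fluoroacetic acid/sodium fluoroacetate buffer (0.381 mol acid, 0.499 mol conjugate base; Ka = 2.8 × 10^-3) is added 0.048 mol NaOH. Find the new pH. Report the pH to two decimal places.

After neutralization: n(FCH2COOH) = 0.333 mol, n(FCH2COO-) = 0.547 mol.
pKa = −log(2.8 × 10^-3) = 2.553
pH = pKa + log(n_FCH2COO-/n_FCH2COOH) = 2.553 + log(0.547/0.333) = 2.553 + (+0.216)

pH = 2.77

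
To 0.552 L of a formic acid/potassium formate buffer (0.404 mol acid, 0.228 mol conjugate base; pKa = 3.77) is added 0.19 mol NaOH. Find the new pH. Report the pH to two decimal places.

pH = 4.06

OH- converts HCOOH to HCOO-: HCOOH → 0.214 mol, HCOO- → 0.418 mol.
Henderson–Hasselbalch with mole ratio 0.418/0.214: pH = 3.77 + (+0.291)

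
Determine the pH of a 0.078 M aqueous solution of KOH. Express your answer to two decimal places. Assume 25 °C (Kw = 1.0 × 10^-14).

KOH is a strong base; [OH-] = 0.078 M.
pOH = -log(0.078) = 1.11
pH = 14.00 - 1.11 = 12.89

pH = 12.89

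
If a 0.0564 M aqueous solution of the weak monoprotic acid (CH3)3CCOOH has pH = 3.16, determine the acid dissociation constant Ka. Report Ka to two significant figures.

Ka = 8.6 × 10^-6

[H+] = 10^(-3.16) = 6.92 × 10^-4 M
At equilibrium [HA] = 0.0564 − 6.92 × 10^-4 = 5.57 × 10^-2 M
Ka = [H+][A-]/[HA] = (6.92 × 10^-4)² / 5.57 × 10^-2 = 8.6 × 10^-6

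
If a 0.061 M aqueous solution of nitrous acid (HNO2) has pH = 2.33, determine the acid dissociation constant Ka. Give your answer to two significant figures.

Ka = 3.9 × 10^-4

[H+] = 10^(-2.33) = 4.68 × 10^-3 M
At equilibrium [HA] = 0.061 − 4.68 × 10^-3 = 5.63 × 10^-2 M
Ka = [H+][A-]/[HA] = (4.68 × 10^-3)² / 5.63 × 10^-2 = 3.9 × 10^-4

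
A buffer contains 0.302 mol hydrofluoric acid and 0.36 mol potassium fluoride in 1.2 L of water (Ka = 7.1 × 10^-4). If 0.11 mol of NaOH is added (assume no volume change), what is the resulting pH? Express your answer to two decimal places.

pH = 3.54

After neutralization: n(HF) = 0.192 mol, n(F-) = 0.47 mol.
pKa = −log(7.1 × 10^-4) = 3.149
pH = pKa + log([A⁻]/[HA]) = 3.149 + log(0.47/0.192) = 3.149 +0.389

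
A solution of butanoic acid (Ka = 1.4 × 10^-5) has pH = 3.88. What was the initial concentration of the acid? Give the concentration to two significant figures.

[H+] = 10^(-3.88) = 1.32 × 10^-4 M = x
Ka = x²/(C₀ − x) ⇒ C₀ = x + x²/Ka
C₀ = 1.32 × 10^-4 + (1.32 × 10^-4)²/(1.4 × 10^-5) = 1.38 × 10^-3 M

C₀ = 1.4 × 10^-3 M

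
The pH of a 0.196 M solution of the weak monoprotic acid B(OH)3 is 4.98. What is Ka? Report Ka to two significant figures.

[H+] = 10^(-4.98) = 1.05 × 10^-5 M
At equilibrium [HA] = 0.196 − 1.05 × 10^-5 = 1.96 × 10^-1 M
Ka = [H+][A-]/[HA] = (1.05 × 10^-5)² / 1.96 × 10^-1 = 5.6 × 10^-10

Ka = 5.6 × 10^-10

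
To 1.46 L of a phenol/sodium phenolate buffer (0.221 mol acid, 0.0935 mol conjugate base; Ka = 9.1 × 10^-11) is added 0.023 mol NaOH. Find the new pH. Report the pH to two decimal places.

pH = 9.81

OH- converts C6H5OH to C6H5O-: C6H5OH → 0.198 mol, C6H5O- → 0.116 mol.
pKa = −log(9.1 × 10^-11) = 10.041
pH = pKa + log([A⁻]/[HA]) = 10.041 + log(0.116/0.198) = 10.041 -0.232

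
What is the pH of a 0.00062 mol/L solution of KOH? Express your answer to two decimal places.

KOH is a strong base; [OH-] = 0.00062 M.
pOH = -log(0.00062) = 3.21
pH = 14.00 - 3.21 = 10.79

pH = 10.79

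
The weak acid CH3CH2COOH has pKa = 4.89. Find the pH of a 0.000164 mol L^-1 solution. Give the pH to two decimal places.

pH = 4.40

CH3CH2COOH ⇌ CH3CH2COO- + H+
Ka = 10^(−4.89) = 1.29 × 10^-5
From the ICE table, Ka = x²/(0.000164 − x) = 1.29 × 10^-5.
Here C₀/Ka ≈ 12.7, so the small-x approximation fails. Use the quadratic:
x = (−Ka + √(Ka² + 4·Ka·C₀))/2 = 4.00 × 10^-5 M
pH = −log[H+] = −log(4.00 × 10^-5) = 4.40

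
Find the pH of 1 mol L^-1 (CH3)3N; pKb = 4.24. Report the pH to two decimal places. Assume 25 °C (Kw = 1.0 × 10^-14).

pH = 11.88

(CH3)3N + H2O ⇌ (CH3)3NH+ + OH-
Kb = 10^(−4.24) = 5.75 × 10^-5
Kb = [OH-]²/(1 − [OH-]) = 5.75 × 10^-5
Neglecting [OH-] in the denominator: [OH-] = √(5.75 × 10^-5 × 1) = 7.58 × 10^-3 M
Check: 0.76% ionized — well under 5%, approximation valid.
pOH = −log(7.58 × 10^-3) = 2.12; pH = 14.00 − 2.12 = 11.88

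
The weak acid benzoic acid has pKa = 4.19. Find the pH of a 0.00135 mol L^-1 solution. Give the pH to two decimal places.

C6H5COOH ⇌ C6H5COO- + H+
Ka = 10^(−4.19) = 6.46 × 10^-5
Ka = [H+]²/(0.00135 − [H+]) = 6.46 × 10^-5
The 5% rule fails; solving [H+]² + Ka·[H+] − Ka·C₀ = 0 exactly:
[H+] = (−Ka + √(Ka² + 4·Ka·C₀))/2 = 2.65 × 10^-4 M
pH = −log[H+] = −log(2.65 × 10^-4) = 3.58

pH = 3.58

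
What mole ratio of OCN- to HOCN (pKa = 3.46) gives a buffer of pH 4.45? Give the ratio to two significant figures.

ratio = 9.8

pH = pKa + log(r) ⇒ log(r) = 4.45 − 3.46 = +0.99
r = [OCN-]/[HOCN] = 10^(+0.99) = 9.77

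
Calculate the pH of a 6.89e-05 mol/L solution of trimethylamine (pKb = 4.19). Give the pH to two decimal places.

pH = 9.62

(CH3)3N + H2O ⇌ (CH3)3NH+ + OH-
Kb = 10^(−4.19) = 6.46 × 10^-5
Kb = x²/(6.89e-05 − x) = 6.46 × 10^-5
The 5% rule fails; solving x² + Kb·x − Kb·C₀ = 0 exactly:
x = (−Kb + √(Kb² + 4·Kb·C₀))/2 = 4.18 × 10^-5 M
pOH = −log(4.18 × 10^-5) = 4.38; pH = 14.00 − 4.38 = 9.62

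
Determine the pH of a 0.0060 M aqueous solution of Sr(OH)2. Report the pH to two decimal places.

pH = 12.08

Sr(OH)2 is a strong base (each formula unit releases 2 OH-); [OH-] = 0.012 M.
pOH = -log(0.012) = 1.92
pH = 14.00 - 1.92 = 12.08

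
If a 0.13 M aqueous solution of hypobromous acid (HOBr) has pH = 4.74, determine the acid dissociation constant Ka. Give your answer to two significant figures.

Ka = 2.5 × 10^-9

[H+] = 10^(-4.74) = 1.82 × 10^-5 M
At equilibrium [HA] = 0.13 − 1.82 × 10^-5 = 1.30 × 10^-1 M
Ka = [H+][A-]/[HA] = (1.82 × 10^-5)² / 1.30 × 10^-1 = 2.5 × 10^-9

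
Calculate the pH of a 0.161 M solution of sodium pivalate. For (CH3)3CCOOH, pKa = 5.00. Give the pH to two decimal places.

pH = 9.10

(CH3)3CCOO- is the conjugate base of the weak acid (CH3)3CCOOH.
Ka = 10^(−5.00) = 1.00 × 10^-5
Kb = Kw/Ka = 1.0×10^-14 / 1.00 × 10^-5 = 1.00 × 10^-9
From the ICE table, Kb = [OH-]²/(0.161 − [OH-]) = 1.00 × 10^-9.
Since Kb ≪ C₀, [OH-] ≈ √(Kb·C₀) = 1.27 × 10^-5 M.
Check: 0.0079% ionized — well under 5%, approximation valid.
pOH = −log(1.27 × 10^-5) = 4.90; pH = 14.00 − 4.90 = 9.10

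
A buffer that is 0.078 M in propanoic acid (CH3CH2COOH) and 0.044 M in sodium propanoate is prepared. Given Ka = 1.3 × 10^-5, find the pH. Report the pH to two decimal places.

pKa = −log(1.3 × 10^-5) = 4.886
Using pH = pKa + log([base]/[acid]) with [base]/[acid] = 0.044/0.078:
pH = 4.886 + (-0.249) = 4.64

pH = 4.64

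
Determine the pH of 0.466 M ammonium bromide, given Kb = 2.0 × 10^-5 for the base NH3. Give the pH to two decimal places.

NH4+ is the conjugate acid of the weak base NH3.
Ka = Kw/Kb = 1.0×10^-14 / 2.0 × 10^-5 = 5.00 × 10^-10
Let x = [H+] at equilibrium. Ka = x²/(0.466 − x).
Neglecting x in the denominator: x = √(5.00 × 10^-10 × 0.466) = 1.53 × 10^-5 M
(x/C₀ = 0.0033% < 5%, so the approximation holds.)
pH = −log(1.53 × 10^-5) = 4.82

pH = 4.82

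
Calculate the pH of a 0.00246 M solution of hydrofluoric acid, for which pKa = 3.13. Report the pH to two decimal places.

pH = 2.99

HF ⇌ F- + H+
Ka = 10^(−3.13) = 7.41 × 10^-4
Ka = [H+]²/(0.00246 − [H+]) = 7.41 × 10^-4
The 5% rule fails; solving [H+]² + Ka·[H+] − Ka·C₀ = 0 exactly:
[H+] = (−Ka + √(Ka² + 4·Ka·C₀))/2 = 1.03 × 10^-3 M
pH = −log(1.03 × 10^-3) = 2.99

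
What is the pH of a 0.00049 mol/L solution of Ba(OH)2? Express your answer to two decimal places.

Ba(OH)2 is a strong base (each formula unit releases 2 OH-); [OH-] = 0.00098 M.
pOH = -log(0.00098) = 3.01
pH = 14.00 - 3.01 = 10.99

pH = 10.99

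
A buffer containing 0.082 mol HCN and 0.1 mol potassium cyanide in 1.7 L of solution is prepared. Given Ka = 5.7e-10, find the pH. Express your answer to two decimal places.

pH = 9.33

pKa = −log(5.7 × 10^-10) = 9.244
Henderson–Hasselbalch: pH = pKa + log([CN-]/[HCN]) = 9.244 + log(0.1/0.082)
pH = 9.244 + (+0.086) = 9.33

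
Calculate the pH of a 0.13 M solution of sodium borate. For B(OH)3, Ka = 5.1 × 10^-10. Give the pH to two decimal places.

pH = 11.20

B(OH)4- is the conjugate base of the weak acid B(OH)3.
Kb = Kw/Ka = 1.0×10^-14 / 5.1 × 10^-10 = 1.96 × 10^-5
From the ICE table, Kb = x²/(0.13 − x) = 1.96 × 10^-5.
Assume x ≪ 0.13: x ≈ √(1.96 × 10^-5 × 0.13) = 1.60 × 10^-3 M
Check: 1.2% ionized — well under 5%, approximation valid.
pOH = 2.80, so pH = 14.00 − pOH = 11.20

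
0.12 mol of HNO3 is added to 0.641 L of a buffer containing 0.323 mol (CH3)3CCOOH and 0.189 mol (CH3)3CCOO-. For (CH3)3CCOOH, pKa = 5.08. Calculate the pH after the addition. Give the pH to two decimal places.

pH = 4.27

Added H+ converts (CH3)3CCOO- to (CH3)3CCOOH: (CH3)3CCOOH → 0.443 mol, (CH3)3CCOO- → 0.069 mol.
pH = pKa + log([A⁻]/[HA]) = 5.08 + log(0.069/0.443) = 5.08 -0.808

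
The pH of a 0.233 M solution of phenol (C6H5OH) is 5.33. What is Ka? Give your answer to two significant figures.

[H+] = 10^(-5.33) = 4.68 × 10^-6 M
At equilibrium [HA] = 0.233 − 4.68 × 10^-6 = 2.33 × 10^-1 M
Ka = [H+][A-]/[HA] = (4.68 × 10^-6)² / 2.33 × 10^-1 = 9.4 × 10^-11

Ka = 9.4 × 10^-11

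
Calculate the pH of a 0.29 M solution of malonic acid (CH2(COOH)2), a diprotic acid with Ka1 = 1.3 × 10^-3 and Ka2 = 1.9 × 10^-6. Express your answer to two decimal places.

Since Ka1 ≫ Ka2, the first ionization dominates [H+].
Ka1 = x²/(0.29 − x) = 1.3 × 10^-3
Solving the quadratic: x = (−Ka1 + √(Ka1² + 4·Ka1·C₀))/2 = 1.88 × 10^-2 M
pH = −log(1.88 × 10^-2) = 1.73

pH = 1.73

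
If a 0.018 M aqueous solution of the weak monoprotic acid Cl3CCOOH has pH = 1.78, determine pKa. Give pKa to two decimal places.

[H+] = 10^(-1.78) = 1.66 × 10^-2 M
At equilibrium [HA] = 0.018 − 1.66 × 10^-2 = 1.40 × 10^-3 M
Ka = [H+][A-]/[HA] = (1.66 × 10^-2)² / 1.40 × 10^-3 = 1.97 × 10^-1
pKa = -log(1.97 × 10^-1) = 0.71

pKa = 0.71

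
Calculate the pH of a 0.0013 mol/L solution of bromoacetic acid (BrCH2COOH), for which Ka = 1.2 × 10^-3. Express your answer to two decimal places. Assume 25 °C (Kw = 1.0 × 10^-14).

pH = 3.10

BrCH2COOH ⇌ BrCH2COO- + H+
From the ICE table, Ka = x²/(0.0013 − x) = 1.2 × 10^-3.
x is not negligible relative to C₀; solve x² + 0.0012·x − 1.56e-06 = 0.
x = [−0.0012 + √(0.0012² + 6.24e-06)]/2 = 7.86 × 10^-4 M
pH = −log(7.86 × 10^-4) = 3.10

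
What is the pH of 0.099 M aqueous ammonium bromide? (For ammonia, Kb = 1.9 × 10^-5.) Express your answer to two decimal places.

NH4+ is the conjugate acid of the weak base NH3.
Ka = Kw/Kb = 1.0×10^-14 / 1.9 × 10^-5 = 5.26 × 10^-10
From the ICE table, Ka = x²/(0.099 − x) = 5.26 × 10^-10.
Assume x ≪ 0.099: x ≈ √(5.26 × 10^-10 × 0.099) = 7.22 × 10^-6 M
(x/C₀ = 0.0073% < 5%, so the approximation holds.)
pH = −log[H+] = −log(7.22 × 10^-6) = 5.14

pH = 5.14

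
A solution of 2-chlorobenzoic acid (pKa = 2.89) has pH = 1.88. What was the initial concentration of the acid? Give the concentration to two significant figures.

C₀ = 1.5 × 10^-1 M

[H+] = 10^(-1.88) = 1.32 × 10^-2 M = x
Ka = 10^(−2.89) = 1.29 × 10^-3
Ka = x²/(C₀ − x) ⇒ C₀ = x + x²/Ka
C₀ = 1.32 × 10^-2 + (1.32 × 10^-2)²/(1.29 × 10^-3) = 1.48 × 10^-1 M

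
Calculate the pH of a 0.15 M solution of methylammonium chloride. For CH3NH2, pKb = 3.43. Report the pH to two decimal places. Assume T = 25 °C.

pH = 5.70

CH3NH3+ is the conjugate acid of the weak base CH3NH2.
Kb = 10^(−3.43) = 3.72 × 10^-4
Ka = Kw/Kb = 1.0×10^-14 / 3.72 × 10^-4 = 2.69 × 10^-11
From the ICE table, Ka = [H+]²/(0.15 − [H+]) = 2.69 × 10^-11.
Neglecting [H+] in the denominator: [H+] = √(2.69 × 10^-11 × 0.15) = 2.01 × 10^-6 M
pH = −log[H+] = −log(2.01 × 10^-6) = 5.70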